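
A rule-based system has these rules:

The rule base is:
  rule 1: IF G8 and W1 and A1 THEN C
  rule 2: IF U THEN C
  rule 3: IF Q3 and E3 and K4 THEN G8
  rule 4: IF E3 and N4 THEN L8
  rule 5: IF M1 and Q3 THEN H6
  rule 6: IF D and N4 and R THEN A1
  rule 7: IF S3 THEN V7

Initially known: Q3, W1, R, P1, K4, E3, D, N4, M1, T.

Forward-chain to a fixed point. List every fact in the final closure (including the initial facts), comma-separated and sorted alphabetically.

Round 1: rule 3 [IF Q3 and E3 and K4 THEN G8]; rule 4 [IF E3 and N4 THEN L8]; rule 5 [IF M1 and Q3 THEN H6]; rule 6 [IF D and N4 and R THEN A1]. New: G8, L8, H6, A1.
Round 2: rule 1 [IF G8 and W1 and A1 THEN C]. New: C.

A1, C, D, E3, G8, H6, K4, L8, M1, N4, P1, Q3, R, T, W1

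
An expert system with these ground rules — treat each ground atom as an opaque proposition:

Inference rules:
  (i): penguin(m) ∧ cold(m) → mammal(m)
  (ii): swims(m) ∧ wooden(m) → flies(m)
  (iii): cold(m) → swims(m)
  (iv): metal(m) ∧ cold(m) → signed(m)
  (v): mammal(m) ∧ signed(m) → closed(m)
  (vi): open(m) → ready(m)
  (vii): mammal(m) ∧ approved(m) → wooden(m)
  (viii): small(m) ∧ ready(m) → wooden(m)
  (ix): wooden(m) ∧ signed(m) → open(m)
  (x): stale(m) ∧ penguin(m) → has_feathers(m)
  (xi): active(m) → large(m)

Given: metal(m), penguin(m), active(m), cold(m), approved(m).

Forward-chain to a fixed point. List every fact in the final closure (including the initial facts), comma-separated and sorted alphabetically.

Round 1 — (i), (iii), (iv), (xi), derive mammal(m), swims(m), signed(m), large(m).
Round 2 — (v), (vii), derive closed(m), wooden(m).
Round 3 — (ii), (ix), derive flies(m), open(m).
Round 4 — (vi), derive ready(m).

active(m), approved(m), closed(m), cold(m), flies(m), large(m), mammal(m), metal(m), open(m), penguin(m), ready(m), signed(m), swims(m), wooden(m)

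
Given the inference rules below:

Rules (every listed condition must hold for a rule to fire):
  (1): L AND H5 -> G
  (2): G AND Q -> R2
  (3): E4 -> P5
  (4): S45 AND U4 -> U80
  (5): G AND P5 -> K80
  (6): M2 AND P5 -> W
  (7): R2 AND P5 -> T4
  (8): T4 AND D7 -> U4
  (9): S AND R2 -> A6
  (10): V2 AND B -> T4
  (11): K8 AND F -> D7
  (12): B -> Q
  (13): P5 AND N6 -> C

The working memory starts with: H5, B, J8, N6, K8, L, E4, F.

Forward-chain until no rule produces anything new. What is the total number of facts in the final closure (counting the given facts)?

17

Round 1 fires (1), (3), (11), (12), giving G, P5, D7, Q.
Round 2 fires (2), (5), (13), giving R2, K80, C.
Round 3 fires (7), giving T4.
Round 4 fires (8), giving U4.
Closure: {B, C, D7, E4, F, G, H5, J8, K8, K80, L, N6, P5, Q, R2, T4, U4} — 17 facts.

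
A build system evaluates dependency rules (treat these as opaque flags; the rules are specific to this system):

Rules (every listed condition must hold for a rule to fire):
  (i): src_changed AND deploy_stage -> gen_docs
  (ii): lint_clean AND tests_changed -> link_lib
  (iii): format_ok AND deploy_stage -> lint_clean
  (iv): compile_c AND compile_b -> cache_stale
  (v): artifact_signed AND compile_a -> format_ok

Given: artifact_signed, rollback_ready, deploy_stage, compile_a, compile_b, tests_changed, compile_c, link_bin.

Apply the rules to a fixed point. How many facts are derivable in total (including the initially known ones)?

12

Round 1 fires (iv), (v), giving cache_stale, format_ok.
Round 2 fires (iii), giving lint_clean.
Round 3 fires (ii), giving link_lib.
Closure: {artifact_signed, cache_stale, compile_a, compile_b, compile_c, deploy_stage, format_ok, link_bin, link_lib, lint_clean, rollback_ready, tests_changed} — 12 facts.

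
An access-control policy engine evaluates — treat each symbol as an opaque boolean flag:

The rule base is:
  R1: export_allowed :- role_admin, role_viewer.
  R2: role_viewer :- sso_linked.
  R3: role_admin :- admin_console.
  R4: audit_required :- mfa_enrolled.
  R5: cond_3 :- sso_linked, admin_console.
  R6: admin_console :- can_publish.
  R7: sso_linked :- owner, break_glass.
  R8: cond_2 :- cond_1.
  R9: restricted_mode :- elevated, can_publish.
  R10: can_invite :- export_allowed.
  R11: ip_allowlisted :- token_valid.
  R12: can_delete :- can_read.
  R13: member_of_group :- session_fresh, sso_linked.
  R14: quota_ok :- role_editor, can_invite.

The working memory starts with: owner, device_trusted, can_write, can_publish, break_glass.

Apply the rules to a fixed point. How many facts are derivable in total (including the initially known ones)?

[1] R6 [admin_console :- can_publish.]; R7 [sso_linked :- owner, break_glass.]. ⇒ new: admin_console, sso_linked.
[2] R2 [role_viewer :- sso_linked.]; R3 [role_admin :- admin_console.]; R5 [cond_3 :- sso_linked, admin_console.]. ⇒ new: role_viewer, role_admin, cond_3.
[3] R1 [export_allowed :- role_admin, role_viewer.]. ⇒ new: export_allowed.
[4] R10 [can_invite :- export_allowed.]. ⇒ new: can_invite.
Closure: {admin_console, break_glass, can_invite, can_publish, can_write, cond_3, device_trusted, export_allowed, owner, role_admin, role_viewer, sso_linked} — 12 facts.

12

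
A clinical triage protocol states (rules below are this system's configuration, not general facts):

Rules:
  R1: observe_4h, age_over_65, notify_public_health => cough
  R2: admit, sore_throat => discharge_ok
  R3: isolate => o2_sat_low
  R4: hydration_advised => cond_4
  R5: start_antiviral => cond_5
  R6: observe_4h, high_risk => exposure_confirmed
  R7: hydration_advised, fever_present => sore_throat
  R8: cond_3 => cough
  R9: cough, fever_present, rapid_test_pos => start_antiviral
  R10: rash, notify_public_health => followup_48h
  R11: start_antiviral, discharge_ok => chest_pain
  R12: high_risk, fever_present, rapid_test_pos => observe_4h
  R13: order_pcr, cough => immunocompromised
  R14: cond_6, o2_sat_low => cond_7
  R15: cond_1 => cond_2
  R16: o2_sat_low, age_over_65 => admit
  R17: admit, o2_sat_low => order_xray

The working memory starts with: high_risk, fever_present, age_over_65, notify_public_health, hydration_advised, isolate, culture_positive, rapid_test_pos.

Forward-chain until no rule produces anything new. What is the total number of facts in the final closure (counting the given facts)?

[1] R3 [isolate => o2_sat_low]; R4 [hydration_advised => cond_4]; R7 [hydration_advised, fever_present => sore_throat]; R12 [high_risk, fever_present, rapid_test_pos => observe_4h]. ⇒ new: o2_sat_low, cond_4, sore_throat, observe_4h.
[2] R1 [observe_4h, age_over_65, notify_public_health => cough]; R6 [observe_4h, high_risk => exposure_confirmed]; R16 [o2_sat_low, age_over_65 => admit]. ⇒ new: cough, exposure_confirmed, admit.
[3] R2 [admit, sore_throat => discharge_ok]; R9 [cough, fever_present, rapid_test_pos => start_antiviral]; R17 [admit, o2_sat_low => order_xray]. ⇒ new: discharge_ok, start_antiviral, order_xray.
[4] R5 [start_antiviral => cond_5]; R11 [start_antiviral, discharge_ok => chest_pain]. ⇒ new: cond_5, chest_pain.
Closure: {admit, age_over_65, chest_pain, cond_4, cond_5, cough, culture_positive, discharge_ok, exposure_confirmed, fever_present, high_risk, hydration_advised, isolate, notify_public_health, o2_sat_low, observe_4h, order_xray, rapid_test_pos, sore_throat, start_antiviral} — 20 facts.

20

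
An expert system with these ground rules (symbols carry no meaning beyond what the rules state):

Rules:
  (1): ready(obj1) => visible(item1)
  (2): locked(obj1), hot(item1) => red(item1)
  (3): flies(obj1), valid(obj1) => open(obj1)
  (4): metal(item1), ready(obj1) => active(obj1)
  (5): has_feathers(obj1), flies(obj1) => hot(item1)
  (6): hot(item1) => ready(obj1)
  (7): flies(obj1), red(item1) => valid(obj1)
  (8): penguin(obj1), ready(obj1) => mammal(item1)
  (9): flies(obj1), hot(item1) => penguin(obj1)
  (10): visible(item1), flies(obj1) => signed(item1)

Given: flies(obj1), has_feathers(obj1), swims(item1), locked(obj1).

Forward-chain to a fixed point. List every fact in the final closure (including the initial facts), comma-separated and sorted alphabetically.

flies(obj1), has_feathers(obj1), hot(item1), locked(obj1), mammal(item1), open(obj1), penguin(obj1), ready(obj1), red(item1), signed(item1), swims(item1), valid(obj1), visible(item1)

Round 1 fires (5), giving hot(item1).
Round 2 fires (2), (6), (9), giving red(item1), ready(obj1), penguin(obj1).
Round 3 fires (1), (7), (8), giving visible(item1), valid(obj1), mammal(item1).
Round 4 fires (3), (10), giving open(obj1), signed(item1).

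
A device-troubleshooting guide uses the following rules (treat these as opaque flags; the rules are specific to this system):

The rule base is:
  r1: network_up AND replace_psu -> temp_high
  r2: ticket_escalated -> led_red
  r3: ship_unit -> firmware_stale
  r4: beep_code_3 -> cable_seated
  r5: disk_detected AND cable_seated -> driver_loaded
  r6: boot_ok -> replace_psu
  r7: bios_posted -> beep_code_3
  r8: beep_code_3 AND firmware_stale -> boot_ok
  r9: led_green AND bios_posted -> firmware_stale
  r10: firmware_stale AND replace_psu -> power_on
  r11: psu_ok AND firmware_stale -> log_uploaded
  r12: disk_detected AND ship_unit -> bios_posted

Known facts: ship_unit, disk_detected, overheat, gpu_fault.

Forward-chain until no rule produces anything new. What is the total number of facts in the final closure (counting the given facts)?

Round 1: r3 [ship_unit -> firmware_stale]; r12 [disk_detected AND ship_unit -> bios_posted]. New: firmware_stale, bios_posted.
Round 2: r7 [bios_posted -> beep_code_3]. New: beep_code_3.
Round 3: r4 [beep_code_3 -> cable_seated]; r8 [beep_code_3 AND firmware_stale -> boot_ok]. New: cable_seated, boot_ok.
Round 4: r5 [disk_detected AND cable_seated -> driver_loaded]; r6 [boot_ok -> replace_psu]. New: driver_loaded, replace_psu.
Round 5: r10 [firmware_stale AND replace_psu -> power_on]. New: power_on.
Closure: {beep_code_3, bios_posted, boot_ok, cable_seated, disk_detected, driver_loaded, firmware_stale, gpu_fault, overheat, power_on, replace_psu, ship_unit} — 12 facts.

12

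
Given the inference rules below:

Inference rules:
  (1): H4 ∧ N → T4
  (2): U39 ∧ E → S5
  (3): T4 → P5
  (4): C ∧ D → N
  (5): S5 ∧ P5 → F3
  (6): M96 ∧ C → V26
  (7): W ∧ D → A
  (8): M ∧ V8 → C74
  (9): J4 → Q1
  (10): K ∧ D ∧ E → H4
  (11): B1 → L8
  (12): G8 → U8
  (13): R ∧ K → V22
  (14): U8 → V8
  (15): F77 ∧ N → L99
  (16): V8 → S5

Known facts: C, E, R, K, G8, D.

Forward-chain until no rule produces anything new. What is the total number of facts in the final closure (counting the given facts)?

Round 1: (4) [C ∧ D → N]; (10) [K ∧ D ∧ E → H4]; (12) [G8 → U8]; (13) [R ∧ K → V22]. Adds N, H4, U8, V22.
Round 2: (1) [H4 ∧ N → T4]; (14) [U8 → V8]. Adds T4, V8.
Round 3: (3) [T4 → P5]; (16) [V8 → S5]. Adds P5, S5.
Round 4: (5) [S5 ∧ P5 → F3]. Adds F3.
Closure: {C, D, E, F3, G8, H4, K, N, P5, R, S5, T4, U8, V22, V8} — 15 facts.

15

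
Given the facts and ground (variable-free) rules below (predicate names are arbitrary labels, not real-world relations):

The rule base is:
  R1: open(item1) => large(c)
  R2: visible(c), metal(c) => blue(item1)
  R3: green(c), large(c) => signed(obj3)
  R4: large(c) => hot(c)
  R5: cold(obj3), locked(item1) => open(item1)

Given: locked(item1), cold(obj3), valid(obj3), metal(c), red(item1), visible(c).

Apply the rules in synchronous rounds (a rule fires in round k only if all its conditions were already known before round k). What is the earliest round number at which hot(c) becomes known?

3

Round 1: R2 [visible(c), metal(c) => blue(item1)]; R5 [cold(obj3), locked(item1) => open(item1)]. Adds blue(item1), open(item1).
Round 2: R1 [open(item1) => large(c)]. Adds large(c).
Round 3: R4 [large(c) => hot(c)]. Adds hot(c).
hot(c) first appears in round 3.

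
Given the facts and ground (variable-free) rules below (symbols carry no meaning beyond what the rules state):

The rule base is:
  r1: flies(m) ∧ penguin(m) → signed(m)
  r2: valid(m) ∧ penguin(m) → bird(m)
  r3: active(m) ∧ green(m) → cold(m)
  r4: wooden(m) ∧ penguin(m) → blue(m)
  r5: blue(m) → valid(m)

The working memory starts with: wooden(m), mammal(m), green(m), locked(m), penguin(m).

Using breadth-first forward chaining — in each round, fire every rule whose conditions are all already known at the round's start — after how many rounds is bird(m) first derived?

Round 1: r4 [wooden(m) ∧ penguin(m) → blue(m)]. Adds blue(m).
Round 2: r5 [blue(m) → valid(m)]. Adds valid(m).
Round 3: r2 [valid(m) ∧ penguin(m) → bird(m)]. Adds bird(m).
bird(m) first appears in round 3.

3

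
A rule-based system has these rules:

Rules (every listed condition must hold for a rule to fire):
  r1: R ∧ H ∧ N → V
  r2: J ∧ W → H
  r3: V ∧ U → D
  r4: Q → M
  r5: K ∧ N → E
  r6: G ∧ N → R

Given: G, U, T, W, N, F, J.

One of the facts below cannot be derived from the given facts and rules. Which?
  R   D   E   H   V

Round 1 fires r2, r6, giving H, R.
Round 2 fires r1, giving V.
Round 3 fires r3, giving D.
Derived: D (round 3), R (round 1), H (round 1), V (round 2). E never appears in any round.

E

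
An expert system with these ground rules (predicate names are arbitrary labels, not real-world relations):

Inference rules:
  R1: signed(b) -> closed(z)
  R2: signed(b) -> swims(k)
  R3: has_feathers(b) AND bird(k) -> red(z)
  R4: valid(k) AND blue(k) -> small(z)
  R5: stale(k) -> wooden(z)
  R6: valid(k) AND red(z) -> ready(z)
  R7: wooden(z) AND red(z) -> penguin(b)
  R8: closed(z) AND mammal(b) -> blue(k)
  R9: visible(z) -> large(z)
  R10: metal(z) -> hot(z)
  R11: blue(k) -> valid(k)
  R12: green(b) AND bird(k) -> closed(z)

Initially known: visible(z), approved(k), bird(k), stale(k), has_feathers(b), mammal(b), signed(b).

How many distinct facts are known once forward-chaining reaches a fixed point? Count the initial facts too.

17

Round 1: R1 [signed(b) -> closed(z)]; R2 [signed(b) -> swims(k)]; R3 [has_feathers(b) AND bird(k) -> red(z)]; R5 [stale(k) -> wooden(z)]; R9 [visible(z) -> large(z)]. New: closed(z), swims(k), red(z), wooden(z), large(z).
Round 2: R7 [wooden(z) AND red(z) -> penguin(b)]; R8 [closed(z) AND mammal(b) -> blue(k)]. New: penguin(b), blue(k).
Round 3: R11 [blue(k) -> valid(k)]. New: valid(k).
Round 4: R4 [valid(k) AND blue(k) -> small(z)]; R6 [valid(k) AND red(z) -> ready(z)]. New: small(z), ready(z).
Closure: {approved(k), bird(k), blue(k), closed(z), has_feathers(b), large(z), mammal(b), penguin(b), ready(z), red(z), signed(b), small(z), stale(k), swims(k), valid(k), visible(z), wooden(z)} — 17 facts.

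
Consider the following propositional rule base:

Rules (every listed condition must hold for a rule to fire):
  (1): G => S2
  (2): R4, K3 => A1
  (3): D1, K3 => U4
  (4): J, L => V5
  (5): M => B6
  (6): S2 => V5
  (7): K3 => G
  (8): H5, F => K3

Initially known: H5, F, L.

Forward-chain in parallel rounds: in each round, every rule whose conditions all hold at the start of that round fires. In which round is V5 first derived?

Round 1: (8) [H5, F => K3]. Adds K3.
Round 2: (7) [K3 => G]. Adds G.
Round 3: (1) [G => S2]. Adds S2.
Round 4: (6) [S2 => V5]. Adds V5.
V5 first appears in round 4.

4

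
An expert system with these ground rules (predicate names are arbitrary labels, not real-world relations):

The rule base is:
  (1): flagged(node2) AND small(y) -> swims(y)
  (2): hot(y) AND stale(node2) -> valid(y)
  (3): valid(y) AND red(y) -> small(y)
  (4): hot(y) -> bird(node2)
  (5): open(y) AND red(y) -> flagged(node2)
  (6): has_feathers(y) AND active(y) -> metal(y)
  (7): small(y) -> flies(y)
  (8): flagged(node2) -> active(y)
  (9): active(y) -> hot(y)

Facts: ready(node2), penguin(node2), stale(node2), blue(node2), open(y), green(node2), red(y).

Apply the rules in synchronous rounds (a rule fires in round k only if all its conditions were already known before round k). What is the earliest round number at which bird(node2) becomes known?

4

Round 1 — (5), derive flagged(node2).
Round 2 — (8), derive active(y).
Round 3 — (9), derive hot(y).
Round 4 — (2), (4), derive valid(y), bird(node2).
bird(node2) first appears in round 4.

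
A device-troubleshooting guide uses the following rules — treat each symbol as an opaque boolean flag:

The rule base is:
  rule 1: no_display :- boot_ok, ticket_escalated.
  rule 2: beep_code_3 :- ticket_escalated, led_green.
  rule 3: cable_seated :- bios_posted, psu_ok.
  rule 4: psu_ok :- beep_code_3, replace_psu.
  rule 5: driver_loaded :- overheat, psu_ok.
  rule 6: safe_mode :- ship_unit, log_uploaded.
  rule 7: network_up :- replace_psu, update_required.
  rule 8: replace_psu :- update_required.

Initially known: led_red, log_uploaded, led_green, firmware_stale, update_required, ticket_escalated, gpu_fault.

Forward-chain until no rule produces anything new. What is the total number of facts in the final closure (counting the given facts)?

Round 1 fires rule 2, rule 8, giving beep_code_3, replace_psu.
Round 2 fires rule 4, rule 7, giving psu_ok, network_up.
Closure: {beep_code_3, firmware_stale, gpu_fault, led_green, led_red, log_uploaded, network_up, psu_ok, replace_psu, ticket_escalated, update_required} — 11 facts.

11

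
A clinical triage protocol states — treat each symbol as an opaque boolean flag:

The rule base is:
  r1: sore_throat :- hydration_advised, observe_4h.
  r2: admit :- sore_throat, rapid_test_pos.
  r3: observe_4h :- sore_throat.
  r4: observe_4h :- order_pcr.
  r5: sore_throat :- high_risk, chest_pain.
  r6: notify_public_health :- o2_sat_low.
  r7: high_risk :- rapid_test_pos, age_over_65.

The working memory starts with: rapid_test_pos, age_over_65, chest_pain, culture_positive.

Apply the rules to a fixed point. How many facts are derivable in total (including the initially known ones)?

Round 1: r7 [high_risk :- rapid_test_pos, age_over_65.]. New: high_risk.
Round 2: r5 [sore_throat :- high_risk, chest_pain.]. New: sore_throat.
Round 3: r2 [admit :- sore_throat, rapid_test_pos.]; r3 [observe_4h :- sore_throat.]. New: admit, observe_4h.
Closure: {admit, age_over_65, chest_pain, culture_positive, high_risk, observe_4h, rapid_test_pos, sore_throat} — 8 facts.

8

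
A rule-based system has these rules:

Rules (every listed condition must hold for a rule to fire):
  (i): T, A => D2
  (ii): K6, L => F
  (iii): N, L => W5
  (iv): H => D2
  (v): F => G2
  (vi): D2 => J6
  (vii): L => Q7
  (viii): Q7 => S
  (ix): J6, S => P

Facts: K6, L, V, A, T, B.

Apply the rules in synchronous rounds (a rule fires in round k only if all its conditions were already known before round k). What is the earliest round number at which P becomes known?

[1] (i) [T, A => D2]; (ii) [K6, L => F]; (vii) [L => Q7]. ⇒ new: D2, F, Q7.
[2] (v) [F => G2]; (vi) [D2 => J6]; (viii) [Q7 => S]. ⇒ new: G2, J6, S.
[3] (ix) [J6, S => P]. ⇒ new: P.
P first appears in round 3.

3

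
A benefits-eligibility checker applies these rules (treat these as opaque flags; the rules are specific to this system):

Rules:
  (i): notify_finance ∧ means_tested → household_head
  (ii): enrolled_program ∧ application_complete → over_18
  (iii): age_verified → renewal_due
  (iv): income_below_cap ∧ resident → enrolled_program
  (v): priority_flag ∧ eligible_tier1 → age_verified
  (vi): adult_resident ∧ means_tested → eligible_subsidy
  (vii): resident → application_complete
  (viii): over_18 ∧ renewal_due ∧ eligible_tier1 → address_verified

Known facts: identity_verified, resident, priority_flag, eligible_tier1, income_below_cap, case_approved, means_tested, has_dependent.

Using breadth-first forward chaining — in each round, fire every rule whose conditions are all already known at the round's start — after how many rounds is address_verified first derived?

3

Round 1: (iv) [income_below_cap ∧ resident → enrolled_program]; (v) [priority_flag ∧ eligible_tier1 → age_verified]; (vii) [resident → application_complete]. New: enrolled_program, age_verified, application_complete.
Round 2: (ii) [enrolled_program ∧ application_complete → over_18]; (iii) [age_verified → renewal_due]. New: over_18, renewal_due.
Round 3: (viii) [over_18 ∧ renewal_due ∧ eligible_tier1 → address_verified]. New: address_verified.
address_verified first appears in round 3.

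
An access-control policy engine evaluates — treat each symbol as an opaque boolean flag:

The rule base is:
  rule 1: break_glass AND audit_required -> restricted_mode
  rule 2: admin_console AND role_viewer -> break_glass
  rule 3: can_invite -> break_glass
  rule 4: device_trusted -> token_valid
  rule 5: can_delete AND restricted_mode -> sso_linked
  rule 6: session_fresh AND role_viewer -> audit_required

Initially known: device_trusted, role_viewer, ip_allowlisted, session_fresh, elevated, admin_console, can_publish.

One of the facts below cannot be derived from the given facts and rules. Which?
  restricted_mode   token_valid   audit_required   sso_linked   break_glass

sso_linked

[1] rule 2 [admin_console AND role_viewer -> break_glass]; rule 4 [device_trusted -> token_valid]; rule 6 [session_fresh AND role_viewer -> audit_required]. ⇒ new: break_glass, token_valid, audit_required.
[2] rule 1 [break_glass AND audit_required -> restricted_mode]. ⇒ new: restricted_mode.
Derived: token_valid (round 1), break_glass (round 1), restricted_mode (round 2), audit_required (round 1). sso_linked never appears in any round.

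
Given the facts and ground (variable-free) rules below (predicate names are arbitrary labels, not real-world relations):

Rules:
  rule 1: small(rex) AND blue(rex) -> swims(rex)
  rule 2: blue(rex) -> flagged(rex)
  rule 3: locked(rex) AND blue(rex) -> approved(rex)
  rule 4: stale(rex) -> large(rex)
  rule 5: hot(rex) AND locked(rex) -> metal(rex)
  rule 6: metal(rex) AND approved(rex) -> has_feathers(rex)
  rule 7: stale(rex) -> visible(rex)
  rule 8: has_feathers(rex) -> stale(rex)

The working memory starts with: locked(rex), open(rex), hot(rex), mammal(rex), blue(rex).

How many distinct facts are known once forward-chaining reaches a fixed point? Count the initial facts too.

12

Round 1: rule 2 [blue(rex) -> flagged(rex)]; rule 3 [locked(rex) AND blue(rex) -> approved(rex)]; rule 5 [hot(rex) AND locked(rex) -> metal(rex)]. Adds flagged(rex), approved(rex), metal(rex).
Round 2: rule 6 [metal(rex) AND approved(rex) -> has_feathers(rex)]. Adds has_feathers(rex).
Round 3: rule 8 [has_feathers(rex) -> stale(rex)]. Adds stale(rex).
Round 4: rule 4 [stale(rex) -> large(rex)]; rule 7 [stale(rex) -> visible(rex)]. Adds large(rex), visible(rex).
Closure: {approved(rex), blue(rex), flagged(rex), has_feathers(rex), hot(rex), large(rex), locked(rex), mammal(rex), metal(rex), open(rex), stale(rex), visible(rex)} — 12 facts.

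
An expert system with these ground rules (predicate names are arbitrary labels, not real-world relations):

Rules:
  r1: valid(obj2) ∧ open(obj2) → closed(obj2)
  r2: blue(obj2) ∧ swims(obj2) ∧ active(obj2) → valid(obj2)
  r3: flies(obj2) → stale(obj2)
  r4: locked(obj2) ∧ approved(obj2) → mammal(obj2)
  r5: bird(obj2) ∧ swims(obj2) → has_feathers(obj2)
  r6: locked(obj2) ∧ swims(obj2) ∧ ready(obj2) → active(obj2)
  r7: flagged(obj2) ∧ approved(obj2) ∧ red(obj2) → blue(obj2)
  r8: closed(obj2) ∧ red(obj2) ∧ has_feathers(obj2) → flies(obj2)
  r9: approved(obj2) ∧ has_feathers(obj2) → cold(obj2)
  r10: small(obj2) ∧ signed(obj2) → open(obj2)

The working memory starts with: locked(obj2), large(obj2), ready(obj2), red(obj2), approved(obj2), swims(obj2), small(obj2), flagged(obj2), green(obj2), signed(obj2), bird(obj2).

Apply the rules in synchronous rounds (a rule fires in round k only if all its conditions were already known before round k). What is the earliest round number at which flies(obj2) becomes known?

4

[1] r4 [locked(obj2) ∧ approved(obj2) → mammal(obj2)]; r5 [bird(obj2) ∧ swims(obj2) → has_feathers(obj2)]; r6 [locked(obj2) ∧ swims(obj2) ∧ ready(obj2) → active(obj2)]; r7 [flagged(obj2) ∧ approved(obj2) ∧ red(obj2) → blue(obj2)]; r10 [small(obj2) ∧ signed(obj2) → open(obj2)]. ⇒ new: mammal(obj2), has_feathers(obj2), active(obj2), blue(obj2), open(obj2).
[2] r2 [blue(obj2) ∧ swims(obj2) ∧ active(obj2) → valid(obj2)]; r9 [approved(obj2) ∧ has_feathers(obj2) → cold(obj2)]. ⇒ new: valid(obj2), cold(obj2).
[3] r1 [valid(obj2) ∧ open(obj2) → closed(obj2)]. ⇒ new: closed(obj2).
[4] r8 [closed(obj2) ∧ red(obj2) ∧ has_feathers(obj2) → flies(obj2)]. ⇒ new: flies(obj2).
flies(obj2) first appears in round 4.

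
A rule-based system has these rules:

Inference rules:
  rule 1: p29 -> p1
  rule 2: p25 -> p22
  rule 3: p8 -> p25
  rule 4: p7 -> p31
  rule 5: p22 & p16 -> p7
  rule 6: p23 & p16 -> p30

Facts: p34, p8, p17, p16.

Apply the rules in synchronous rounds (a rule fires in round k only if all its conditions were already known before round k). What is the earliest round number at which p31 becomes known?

Round 1: rule 3 [p8 -> p25]. New: p25.
Round 2: rule 2 [p25 -> p22]. New: p22.
Round 3: rule 5 [p22 & p16 -> p7]. New: p7.
Round 4: rule 4 [p7 -> p31]. New: p31.
p31 first appears in round 4.

4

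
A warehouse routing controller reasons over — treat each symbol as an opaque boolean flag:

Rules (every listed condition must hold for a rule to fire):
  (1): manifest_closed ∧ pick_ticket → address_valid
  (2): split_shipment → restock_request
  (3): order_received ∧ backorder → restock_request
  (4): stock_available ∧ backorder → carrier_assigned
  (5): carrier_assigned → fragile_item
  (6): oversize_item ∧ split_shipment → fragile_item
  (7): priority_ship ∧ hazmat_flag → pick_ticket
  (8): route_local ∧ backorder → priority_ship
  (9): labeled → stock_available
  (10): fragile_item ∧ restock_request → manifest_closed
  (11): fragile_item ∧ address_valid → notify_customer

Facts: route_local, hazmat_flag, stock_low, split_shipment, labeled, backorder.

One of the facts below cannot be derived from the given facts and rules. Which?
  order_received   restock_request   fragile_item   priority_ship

order_received

Round 1: (2) [split_shipment → restock_request]; (8) [route_local ∧ backorder → priority_ship]; (9) [labeled → stock_available]. New: restock_request, priority_ship, stock_available.
Round 2: (4) [stock_available ∧ backorder → carrier_assigned]; (7) [priority_ship ∧ hazmat_flag → pick_ticket]. New: carrier_assigned, pick_ticket.
Round 3: (5) [carrier_assigned → fragile_item]. New: fragile_item.
Round 4: (10) [fragile_item ∧ restock_request → manifest_closed]. New: manifest_closed.
Round 5: (1) [manifest_closed ∧ pick_ticket → address_valid]. New: address_valid.
Round 6: (11) [fragile_item ∧ address_valid → notify_customer]. New: notify_customer.
Derived: fragile_item (round 3), priority_ship (round 1), restock_request (round 1). order_received never appears in any round.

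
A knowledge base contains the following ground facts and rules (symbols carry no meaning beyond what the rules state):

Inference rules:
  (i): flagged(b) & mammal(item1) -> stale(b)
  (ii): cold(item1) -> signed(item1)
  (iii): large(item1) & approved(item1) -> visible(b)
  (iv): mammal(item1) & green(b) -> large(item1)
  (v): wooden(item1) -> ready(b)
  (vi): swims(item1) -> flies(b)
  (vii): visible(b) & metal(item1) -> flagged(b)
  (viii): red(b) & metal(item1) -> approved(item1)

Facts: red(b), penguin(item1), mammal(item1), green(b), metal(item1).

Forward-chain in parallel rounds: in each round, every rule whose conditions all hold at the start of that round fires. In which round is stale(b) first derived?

Round 1 — (iv), (viii), derive large(item1), approved(item1).
Round 2 — (iii), derive visible(b).
Round 3 — (vii), derive flagged(b).
Round 4 — (i), derive stale(b).
stale(b) first appears in round 4.

4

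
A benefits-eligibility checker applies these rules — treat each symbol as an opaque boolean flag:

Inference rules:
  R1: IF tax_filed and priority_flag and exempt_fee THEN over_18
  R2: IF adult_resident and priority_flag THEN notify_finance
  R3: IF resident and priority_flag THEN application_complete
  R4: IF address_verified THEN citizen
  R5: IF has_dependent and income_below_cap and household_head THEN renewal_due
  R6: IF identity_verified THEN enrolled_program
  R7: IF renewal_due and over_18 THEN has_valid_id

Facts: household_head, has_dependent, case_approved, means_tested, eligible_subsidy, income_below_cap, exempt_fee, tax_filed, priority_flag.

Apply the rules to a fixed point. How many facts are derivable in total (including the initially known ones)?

12

Round 1 — R1, R5, derive over_18, renewal_due.
Round 2 — R7, derive has_valid_id.
Closure: {case_approved, eligible_subsidy, exempt_fee, has_dependent, has_valid_id, household_head, income_below_cap, means_tested, over_18, priority_flag, renewal_due, tax_filed} — 12 facts.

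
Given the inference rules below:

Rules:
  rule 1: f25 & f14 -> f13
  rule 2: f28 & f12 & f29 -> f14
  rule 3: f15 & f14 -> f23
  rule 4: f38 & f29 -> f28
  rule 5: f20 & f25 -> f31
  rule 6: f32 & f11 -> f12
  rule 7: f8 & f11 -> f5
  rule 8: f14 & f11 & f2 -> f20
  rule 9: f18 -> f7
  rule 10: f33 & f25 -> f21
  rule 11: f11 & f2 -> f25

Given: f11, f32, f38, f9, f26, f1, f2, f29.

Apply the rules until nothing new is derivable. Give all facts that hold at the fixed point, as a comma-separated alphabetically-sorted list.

f1, f11, f12, f13, f14, f2, f20, f25, f26, f28, f29, f31, f32, f38, f9

Round 1 fires rule 4, rule 6, rule 11, giving f28, f12, f25.
Round 2 fires rule 2, giving f14.
Round 3 fires rule 1, rule 8, giving f13, f20.
Round 4 fires rule 5, giving f31.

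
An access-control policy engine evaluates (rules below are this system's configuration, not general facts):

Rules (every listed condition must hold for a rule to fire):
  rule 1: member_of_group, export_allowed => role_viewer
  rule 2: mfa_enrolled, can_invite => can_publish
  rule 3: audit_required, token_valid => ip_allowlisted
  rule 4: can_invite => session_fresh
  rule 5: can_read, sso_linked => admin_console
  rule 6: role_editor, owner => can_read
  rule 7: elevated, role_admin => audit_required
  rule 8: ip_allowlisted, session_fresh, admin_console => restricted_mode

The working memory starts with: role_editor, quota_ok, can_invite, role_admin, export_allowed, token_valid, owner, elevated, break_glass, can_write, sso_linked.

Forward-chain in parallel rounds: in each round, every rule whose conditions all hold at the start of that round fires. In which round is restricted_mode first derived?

Round 1 fires rule 4, rule 6, rule 7, giving session_fresh, can_read, audit_required.
Round 2 fires rule 3, rule 5, giving ip_allowlisted, admin_console.
Round 3 fires rule 8, giving restricted_mode.
restricted_mode first appears in round 3.

3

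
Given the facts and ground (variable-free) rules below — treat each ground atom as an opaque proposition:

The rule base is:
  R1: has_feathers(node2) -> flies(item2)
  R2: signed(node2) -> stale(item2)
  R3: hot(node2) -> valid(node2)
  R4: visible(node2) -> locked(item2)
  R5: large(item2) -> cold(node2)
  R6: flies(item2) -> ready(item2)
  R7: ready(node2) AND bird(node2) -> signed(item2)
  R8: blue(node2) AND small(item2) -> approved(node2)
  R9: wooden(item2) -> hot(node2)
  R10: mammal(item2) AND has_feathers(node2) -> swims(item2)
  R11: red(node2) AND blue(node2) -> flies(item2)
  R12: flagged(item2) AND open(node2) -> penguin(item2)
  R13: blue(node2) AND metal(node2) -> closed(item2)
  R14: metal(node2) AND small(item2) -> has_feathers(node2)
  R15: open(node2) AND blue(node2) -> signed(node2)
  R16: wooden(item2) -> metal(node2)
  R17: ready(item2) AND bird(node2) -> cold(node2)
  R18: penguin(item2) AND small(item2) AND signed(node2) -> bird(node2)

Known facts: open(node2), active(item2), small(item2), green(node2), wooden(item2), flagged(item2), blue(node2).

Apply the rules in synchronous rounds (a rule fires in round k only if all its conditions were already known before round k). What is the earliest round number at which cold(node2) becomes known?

Round 1: R8 [blue(node2) AND small(item2) -> approved(node2)]; R9 [wooden(item2) -> hot(node2)]; R12 [flagged(item2) AND open(node2) -> penguin(item2)]; R15 [open(node2) AND blue(node2) -> signed(node2)]; R16 [wooden(item2) -> metal(node2)]. Adds approved(node2), hot(node2), penguin(item2), signed(node2), metal(node2).
Round 2: R2 [signed(node2) -> stale(item2)]; R3 [hot(node2) -> valid(node2)]; R13 [blue(node2) AND metal(node2) -> closed(item2)]; R14 [metal(node2) AND small(item2) -> has_feathers(node2)]; R18 [penguin(item2) AND small(item2) AND signed(node2) -> bird(node2)]. Adds stale(item2), valid(node2), closed(item2), has_feathers(node2), bird(node2).
Round 3: R1 [has_feathers(node2) -> flies(item2)]. Adds flies(item2).
Round 4: R6 [flies(item2) -> ready(item2)]. Adds ready(item2).
Round 5: R17 [ready(item2) AND bird(node2) -> cold(node2)]. Adds cold(node2).
cold(node2) first appears in round 5.

5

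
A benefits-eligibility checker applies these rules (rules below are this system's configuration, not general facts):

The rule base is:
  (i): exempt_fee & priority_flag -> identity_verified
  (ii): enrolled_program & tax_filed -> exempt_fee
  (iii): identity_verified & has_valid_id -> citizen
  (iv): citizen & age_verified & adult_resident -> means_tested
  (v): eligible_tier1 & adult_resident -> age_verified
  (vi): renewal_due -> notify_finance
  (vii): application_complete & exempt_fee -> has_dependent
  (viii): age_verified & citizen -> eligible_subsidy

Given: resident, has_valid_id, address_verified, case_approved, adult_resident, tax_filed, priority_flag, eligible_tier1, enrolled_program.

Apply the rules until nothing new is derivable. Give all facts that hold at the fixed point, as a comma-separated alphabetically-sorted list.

[1] (ii) [enrolled_program & tax_filed -> exempt_fee]; (v) [eligible_tier1 & adult_resident -> age_verified]. ⇒ new: exempt_fee, age_verified.
[2] (i) [exempt_fee & priority_flag -> identity_verified]. ⇒ new: identity_verified.
[3] (iii) [identity_verified & has_valid_id -> citizen]. ⇒ new: citizen.
[4] (iv) [citizen & age_verified & adult_resident -> means_tested]; (viii) [age_verified & citizen -> eligible_subsidy]. ⇒ new: means_tested, eligible_subsidy.

address_verified, adult_resident, age_verified, case_approved, citizen, eligible_subsidy, eligible_tier1, enrolled_program, exempt_fee, has_valid_id, identity_verified, means_tested, priority_flag, resident, tax_filed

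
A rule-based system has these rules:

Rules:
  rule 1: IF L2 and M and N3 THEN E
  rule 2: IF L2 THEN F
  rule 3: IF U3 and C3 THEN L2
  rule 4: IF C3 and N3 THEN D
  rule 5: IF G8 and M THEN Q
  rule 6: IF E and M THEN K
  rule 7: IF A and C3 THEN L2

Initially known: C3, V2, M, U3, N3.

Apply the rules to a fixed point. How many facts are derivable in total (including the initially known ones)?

Round 1 fires rule 3, rule 4, giving L2, D.
Round 2 fires rule 1, rule 2, giving E, F.
Round 3 fires rule 6, giving K.
Closure: {C3, D, E, F, K, L2, M, N3, U3, V2} — 10 facts.

10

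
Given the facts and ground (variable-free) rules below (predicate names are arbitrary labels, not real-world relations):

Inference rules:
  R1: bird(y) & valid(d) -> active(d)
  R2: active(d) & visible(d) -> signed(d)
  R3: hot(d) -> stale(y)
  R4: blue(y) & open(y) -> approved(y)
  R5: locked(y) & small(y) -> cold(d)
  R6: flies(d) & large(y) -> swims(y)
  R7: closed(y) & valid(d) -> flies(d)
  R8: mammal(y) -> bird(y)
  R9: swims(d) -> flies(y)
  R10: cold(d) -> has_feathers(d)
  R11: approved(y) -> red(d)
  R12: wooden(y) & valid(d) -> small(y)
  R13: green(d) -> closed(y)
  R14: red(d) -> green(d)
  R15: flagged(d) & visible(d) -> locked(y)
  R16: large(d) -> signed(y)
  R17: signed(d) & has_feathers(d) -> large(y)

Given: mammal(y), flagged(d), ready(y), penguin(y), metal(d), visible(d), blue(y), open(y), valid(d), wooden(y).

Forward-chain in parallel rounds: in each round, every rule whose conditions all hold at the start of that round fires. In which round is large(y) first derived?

4

Round 1 — R4, R8, R12, R15, derive approved(y), bird(y), small(y), locked(y).
Round 2 — R1, R5, R11, derive active(d), cold(d), red(d).
Round 3 — R2, R10, R14, derive signed(d), has_feathers(d), green(d).
Round 4 — R13, R17, derive closed(y), large(y).
large(y) first appears in round 4.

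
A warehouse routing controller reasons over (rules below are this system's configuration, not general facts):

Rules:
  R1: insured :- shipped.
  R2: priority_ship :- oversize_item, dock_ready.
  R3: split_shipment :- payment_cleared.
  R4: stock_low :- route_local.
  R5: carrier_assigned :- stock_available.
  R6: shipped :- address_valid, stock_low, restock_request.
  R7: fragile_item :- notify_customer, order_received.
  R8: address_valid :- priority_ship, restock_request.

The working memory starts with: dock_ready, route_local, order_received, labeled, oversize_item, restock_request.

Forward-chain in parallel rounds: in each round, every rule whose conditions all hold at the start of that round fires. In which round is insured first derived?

Round 1 — R2, R4, derive priority_ship, stock_low.
Round 2 — R8, derive address_valid.
Round 3 — R6, derive shipped.
Round 4 — R1, derive insured.
insured first appears in round 4.

4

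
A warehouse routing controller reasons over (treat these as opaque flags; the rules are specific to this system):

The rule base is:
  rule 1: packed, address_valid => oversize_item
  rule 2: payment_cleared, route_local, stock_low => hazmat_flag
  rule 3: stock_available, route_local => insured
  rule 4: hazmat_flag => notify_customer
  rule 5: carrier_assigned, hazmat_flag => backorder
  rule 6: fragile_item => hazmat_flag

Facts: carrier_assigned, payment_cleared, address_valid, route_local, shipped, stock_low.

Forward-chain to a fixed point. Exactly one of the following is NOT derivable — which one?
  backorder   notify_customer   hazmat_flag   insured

insured

[1] rule 2 [payment_cleared, route_local, stock_low => hazmat_flag]. ⇒ new: hazmat_flag.
[2] rule 4 [hazmat_flag => notify_customer]; rule 5 [carrier_assigned, hazmat_flag => backorder]. ⇒ new: notify_customer, backorder.
Derived: backorder (round 2), notify_customer (round 2), hazmat_flag (round 1). insured never appears in any round.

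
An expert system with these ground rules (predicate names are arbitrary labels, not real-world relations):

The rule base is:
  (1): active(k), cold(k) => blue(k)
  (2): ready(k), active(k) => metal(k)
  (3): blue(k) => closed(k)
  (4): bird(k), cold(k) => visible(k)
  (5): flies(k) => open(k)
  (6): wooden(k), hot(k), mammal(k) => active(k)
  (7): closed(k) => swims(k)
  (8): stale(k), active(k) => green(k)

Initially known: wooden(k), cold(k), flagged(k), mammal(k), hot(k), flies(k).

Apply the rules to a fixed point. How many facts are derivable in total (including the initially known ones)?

Round 1: (5) [flies(k) => open(k)]; (6) [wooden(k), hot(k), mammal(k) => active(k)]. Adds open(k), active(k).
Round 2: (1) [active(k), cold(k) => blue(k)]. Adds blue(k).
Round 3: (3) [blue(k) => closed(k)]. Adds closed(k).
Round 4: (7) [closed(k) => swims(k)]. Adds swims(k).
Closure: {active(k), blue(k), closed(k), cold(k), flagged(k), flies(k), hot(k), mammal(k), open(k), swims(k), wooden(k)} — 11 facts.

11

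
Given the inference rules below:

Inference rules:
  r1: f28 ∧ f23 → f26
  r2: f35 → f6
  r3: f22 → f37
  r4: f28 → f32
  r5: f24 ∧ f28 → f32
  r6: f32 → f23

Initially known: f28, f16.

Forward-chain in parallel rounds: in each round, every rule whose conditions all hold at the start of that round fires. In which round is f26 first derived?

Round 1: r4 [f28 → f32]. Adds f32.
Round 2: r6 [f32 → f23]. Adds f23.
Round 3: r1 [f28 ∧ f23 → f26]. Adds f26.
f26 first appears in round 3.

3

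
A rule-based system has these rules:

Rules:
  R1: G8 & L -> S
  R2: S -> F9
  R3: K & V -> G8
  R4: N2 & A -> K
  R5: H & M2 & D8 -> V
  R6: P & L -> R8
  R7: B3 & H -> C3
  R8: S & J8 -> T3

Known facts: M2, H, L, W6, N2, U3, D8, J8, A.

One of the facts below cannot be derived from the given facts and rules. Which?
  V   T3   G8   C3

C3

Round 1 fires R4, R5, giving K, V.
Round 2 fires R3, giving G8.
Round 3 fires R1, giving S.
Round 4 fires R2, R8, giving F9, T3.
Derived: V (round 1), G8 (round 2), T3 (round 4). C3 never appears in any round.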